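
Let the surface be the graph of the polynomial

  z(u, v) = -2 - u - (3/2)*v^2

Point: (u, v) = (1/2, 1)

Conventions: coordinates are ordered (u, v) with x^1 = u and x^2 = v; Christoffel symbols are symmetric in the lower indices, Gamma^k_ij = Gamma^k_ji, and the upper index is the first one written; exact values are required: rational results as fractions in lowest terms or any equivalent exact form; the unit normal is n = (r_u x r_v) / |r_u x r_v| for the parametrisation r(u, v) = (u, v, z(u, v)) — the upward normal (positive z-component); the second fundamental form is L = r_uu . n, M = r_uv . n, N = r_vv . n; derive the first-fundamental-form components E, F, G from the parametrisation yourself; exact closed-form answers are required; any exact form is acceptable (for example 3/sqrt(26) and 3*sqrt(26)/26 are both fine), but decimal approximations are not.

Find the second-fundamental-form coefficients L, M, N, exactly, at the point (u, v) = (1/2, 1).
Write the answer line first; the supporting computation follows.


Answer: L = 0, M = 0, N = -3*sqrt(11)/11

z_u = -1, z_v = -3, z_uu = 0, z_uv = 0, z_vv = -3
E = 2, F = 3, G = 10; answer radicand W^2 = 11
unnormalised second-form numerators: l = 0, m = 0, n = -3; L = l/sqrt(11), and similarly M = m/sqrt(W^2), N = n/sqrt(W^2)


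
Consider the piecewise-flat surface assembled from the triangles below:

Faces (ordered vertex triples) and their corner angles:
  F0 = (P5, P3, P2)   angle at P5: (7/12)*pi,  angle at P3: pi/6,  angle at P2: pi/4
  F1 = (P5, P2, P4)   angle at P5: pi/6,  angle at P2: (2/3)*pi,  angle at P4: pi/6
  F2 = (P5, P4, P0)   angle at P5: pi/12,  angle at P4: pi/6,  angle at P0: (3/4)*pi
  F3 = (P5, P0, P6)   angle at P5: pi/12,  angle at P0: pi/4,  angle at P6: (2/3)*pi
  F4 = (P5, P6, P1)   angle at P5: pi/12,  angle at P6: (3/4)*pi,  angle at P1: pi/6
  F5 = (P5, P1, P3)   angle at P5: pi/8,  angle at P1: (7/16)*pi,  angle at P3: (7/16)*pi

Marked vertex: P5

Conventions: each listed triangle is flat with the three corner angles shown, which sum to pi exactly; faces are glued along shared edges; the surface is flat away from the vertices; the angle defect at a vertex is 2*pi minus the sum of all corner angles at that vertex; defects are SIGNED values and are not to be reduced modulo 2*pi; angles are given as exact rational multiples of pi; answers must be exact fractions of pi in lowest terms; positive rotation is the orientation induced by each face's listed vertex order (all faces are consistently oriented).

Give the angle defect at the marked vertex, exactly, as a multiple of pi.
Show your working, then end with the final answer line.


Sum of corner angles at P5: (9/8)*pi
defect = 2*pi - (9/8)*pi

Answer: defect(P5) = (7/8)*pi


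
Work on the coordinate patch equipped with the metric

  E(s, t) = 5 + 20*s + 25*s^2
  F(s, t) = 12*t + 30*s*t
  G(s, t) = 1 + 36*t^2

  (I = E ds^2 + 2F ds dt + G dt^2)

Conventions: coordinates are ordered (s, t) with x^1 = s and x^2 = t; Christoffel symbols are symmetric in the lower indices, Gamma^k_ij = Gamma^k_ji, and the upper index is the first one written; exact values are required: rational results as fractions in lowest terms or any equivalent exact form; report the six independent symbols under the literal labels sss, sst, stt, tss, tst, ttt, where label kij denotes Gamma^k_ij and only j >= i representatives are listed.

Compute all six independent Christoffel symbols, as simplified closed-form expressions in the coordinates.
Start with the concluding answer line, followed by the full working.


Answer: Gamma_sss = (25*s + 10)/(25*s^2 + 20*s + 36*t^2 + 5), Gamma_sst = 0, Gamma_stt = (30*s + 12)/(25*s^2 + 20*s + 36*t^2 + 5), Gamma_tss = 30*t/(25*s^2 + 20*s + 36*t^2 + 5), Gamma_tst = 0, Gamma_ttt = 36*t/(25*s^2 + 20*s + 36*t^2 + 5)

E = 5 + 20*s + 25*s^2; F = 12*t + 30*s*t; G = 1 + 36*t^2
Gamma^k_ij = (1/2) g^{kl} (d_i g_jl + d_j g_il - d_l g_ij), with g^inv = (1/(EG-F^2)) [[G, -F], [-F, E]]
first partials: E_s = 20 + 50*s, E_t = 0, F_s = 30*t, F_t = 12 + 30*s, G_s = 0, G_t = 72*t
D = EG - F^2 = 5 + 20*s + 36*t^2 + 25*s^2
expanded: Gamma^s_ss = (G E_s - 2F F_s + F E_t)/(2D), Gamma^s_st = (G E_t - F G_s)/(2D), Gamma^s_tt = (2G F_t - G G_s - F G_t)/(2D), Gamma^t_ss = (2E F_s - E E_t - F E_s)/(2D), Gamma^t_st = (E G_s - F E_t)/(2D), Gamma^t_tt = (E G_t - 2F F_t + F G_s)/(2D); substitute and cancel common factors


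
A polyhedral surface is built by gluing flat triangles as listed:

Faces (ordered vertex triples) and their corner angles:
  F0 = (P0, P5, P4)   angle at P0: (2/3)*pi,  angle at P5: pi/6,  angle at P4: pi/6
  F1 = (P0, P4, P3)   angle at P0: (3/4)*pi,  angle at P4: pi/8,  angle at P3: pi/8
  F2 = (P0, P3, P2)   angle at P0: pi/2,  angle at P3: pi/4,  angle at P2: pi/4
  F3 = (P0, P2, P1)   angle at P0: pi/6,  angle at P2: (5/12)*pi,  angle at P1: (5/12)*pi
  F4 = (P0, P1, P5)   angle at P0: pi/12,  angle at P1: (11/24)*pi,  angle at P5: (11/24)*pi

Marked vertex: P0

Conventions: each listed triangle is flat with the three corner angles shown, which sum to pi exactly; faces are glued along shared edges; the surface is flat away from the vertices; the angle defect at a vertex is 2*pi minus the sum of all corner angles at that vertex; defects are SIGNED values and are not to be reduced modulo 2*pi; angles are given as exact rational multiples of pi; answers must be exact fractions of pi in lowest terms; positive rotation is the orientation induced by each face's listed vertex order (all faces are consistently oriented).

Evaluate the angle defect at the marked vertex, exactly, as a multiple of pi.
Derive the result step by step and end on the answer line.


Sum of corner angles at P0: (13/6)*pi
defect = 2*pi - (13/6)*pi

Answer: defect(P0) = -pi/6


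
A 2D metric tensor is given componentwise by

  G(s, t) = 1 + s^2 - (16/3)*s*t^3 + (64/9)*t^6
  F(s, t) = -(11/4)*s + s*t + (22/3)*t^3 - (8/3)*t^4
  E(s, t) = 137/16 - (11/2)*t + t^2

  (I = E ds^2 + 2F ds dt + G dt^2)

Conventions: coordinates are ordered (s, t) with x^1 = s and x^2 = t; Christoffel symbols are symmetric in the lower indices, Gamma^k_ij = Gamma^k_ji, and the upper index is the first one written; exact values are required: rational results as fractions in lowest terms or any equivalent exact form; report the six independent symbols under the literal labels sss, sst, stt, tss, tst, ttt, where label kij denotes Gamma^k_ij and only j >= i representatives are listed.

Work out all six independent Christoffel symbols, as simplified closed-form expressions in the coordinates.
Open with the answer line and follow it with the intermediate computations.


Answer: Gamma_sss = 0, Gamma_sst = (144*t - 396)/(144*s^2 - 768*s*t^3 + 1024*t^6 + 144*t^2 - 792*t + 1233), Gamma_stt = (-1152*t^3 + 3168*t^2)/(144*s^2 - 768*s*t^3 + 1024*t^6 + 144*t^2 - 792*t + 1233), Gamma_tss = 0, Gamma_tst = (144*s - 384*t^3)/(144*s^2 - 768*s*t^3 + 1024*t^6 + 144*t^2 - 792*t + 1233), Gamma_ttt = (-1152*s*t^2 + 3072*t^5)/(144*s^2 - 768*s*t^3 + 1024*t^6 + 144*t^2 - 792*t + 1233)

E = 137/16 - (11/2)*t + t^2; F = -(11/4)*s + s*t + (22/3)*t^3 - (8/3)*t^4; G = 1 + s^2 - (16/3)*s*t^3 + (64/9)*t^6
Gamma^k_ij = (1/2) g^{kl} (d_i g_jl + d_j g_il - d_l g_ij), with g^inv = (1/(EG-F^2)) [[G, -F], [-F, E]]
first partials: E_s = 0, E_t = -11/2 + 2*t, F_s = -11/4 + t, F_t = s + 22*t^2 - (32/3)*t^3, G_s = 2*s - (16/3)*t^3, G_t = -16*s*t^2 + (128/3)*t^5
D = EG - F^2 = 137/16 - (11/2)*t + t^2 + s^2 - (16/3)*s*t^3 + (64/9)*t^6
expanded: Gamma^s_ss = (G E_s - 2F F_s + F E_t)/(2D), Gamma^s_st = (G E_t - F G_s)/(2D), Gamma^s_tt = (2G F_t - G G_s - F G_t)/(2D), Gamma^t_ss = (2E F_s - E E_t - F E_s)/(2D), Gamma^t_st = (E G_s - F E_t)/(2D), Gamma^t_tt = (E G_t - 2F F_t + F G_s)/(2D); substitute and cancel common factors


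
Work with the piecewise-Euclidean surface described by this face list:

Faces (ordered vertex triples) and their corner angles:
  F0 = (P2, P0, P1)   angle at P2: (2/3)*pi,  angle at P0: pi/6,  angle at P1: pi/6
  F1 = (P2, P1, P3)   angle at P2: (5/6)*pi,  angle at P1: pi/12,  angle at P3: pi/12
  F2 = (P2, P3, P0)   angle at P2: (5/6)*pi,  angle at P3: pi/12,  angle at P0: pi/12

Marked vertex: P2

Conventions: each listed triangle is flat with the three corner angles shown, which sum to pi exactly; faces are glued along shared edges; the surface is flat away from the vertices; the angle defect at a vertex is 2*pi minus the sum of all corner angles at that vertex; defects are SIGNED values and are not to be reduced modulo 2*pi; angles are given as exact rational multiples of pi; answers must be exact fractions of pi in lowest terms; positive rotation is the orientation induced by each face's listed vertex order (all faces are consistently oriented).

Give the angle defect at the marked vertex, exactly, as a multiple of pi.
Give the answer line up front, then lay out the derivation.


Answer: defect(P2) = -pi/3

Sum of corner angles at P2: (7/3)*pi
defect = 2*pi - (7/3)*pi


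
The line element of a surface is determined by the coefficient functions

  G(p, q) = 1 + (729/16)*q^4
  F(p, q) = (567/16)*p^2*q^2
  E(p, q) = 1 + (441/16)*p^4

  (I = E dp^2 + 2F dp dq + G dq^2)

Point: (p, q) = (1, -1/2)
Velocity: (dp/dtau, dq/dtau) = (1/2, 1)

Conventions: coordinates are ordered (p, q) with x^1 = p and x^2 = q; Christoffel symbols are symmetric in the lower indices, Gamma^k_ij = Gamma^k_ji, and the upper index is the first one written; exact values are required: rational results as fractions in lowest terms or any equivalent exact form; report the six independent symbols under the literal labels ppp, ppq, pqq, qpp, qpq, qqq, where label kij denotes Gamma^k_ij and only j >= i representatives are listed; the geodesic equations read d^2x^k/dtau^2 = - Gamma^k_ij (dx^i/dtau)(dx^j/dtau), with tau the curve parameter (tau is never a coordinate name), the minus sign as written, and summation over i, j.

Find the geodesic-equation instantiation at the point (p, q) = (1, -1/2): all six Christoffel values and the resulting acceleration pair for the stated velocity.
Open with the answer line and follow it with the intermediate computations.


Answer: Gamma_ppp = 14112/8041, Gamma_ppq = 0, Gamma_pqq = -9072/8041, Gamma_qpp = 4536/8041, Gamma_qpq = 0, Gamma_qqq = -2916/8041; accelerations (d^2p/dtau^2, d^2q/dtau^2) = (504/731, 162/731)

E = 457/16, F = 567/64, G = 985/256 at the point
E_p = 441/4, E_q = 0, F_p = 567/32, F_q = -567/16, G_p = 0, G_q = -729/32
EG - F^2 = 8041/256;  g^inv = (256/8041) * [[985/256, -567/64], [-567/64, 457/16]]
first-kind symbols [ij,l] = (1/2)(d_i g_jl + d_j g_il - d_l g_ij): [pp,p] = E_p/2 = 441/8, [pp,q] = F_p - E_q/2 = 567/32, [pq,p] = E_q/2 = 0, [pq,q] = G_p/2 = 0, [qq,p] = F_q - G_p/2 = -567/16, [qq,q] = G_q/2 = -729/64
Gamma^p_ij = (G*[ij,p] - F*[ij,q])/(EG - F^2), Gamma^q_ij = (E*[ij,q] - F*[ij,p])/(EG - F^2)
Gamma_ppp = 14112/8041, Gamma_ppq = 0, Gamma_pqq = -9072/8041, Gamma_qpp = 4536/8041, Gamma_qpq = 0, Gamma_qqq = -2916/8041
d^2p/dtau^2 = -(Gamma_ppp*(1/2)^2 + 2*Gamma_ppq*(1/2)*(1) + Gamma_pqq*(1)^2) = 504/731
d^2q/dtau^2 = -(Gamma_qpp*(1/2)^2 + 2*Gamma_qpq*(1/2)*(1) + Gamma_qqq*(1)^2) = 162/731


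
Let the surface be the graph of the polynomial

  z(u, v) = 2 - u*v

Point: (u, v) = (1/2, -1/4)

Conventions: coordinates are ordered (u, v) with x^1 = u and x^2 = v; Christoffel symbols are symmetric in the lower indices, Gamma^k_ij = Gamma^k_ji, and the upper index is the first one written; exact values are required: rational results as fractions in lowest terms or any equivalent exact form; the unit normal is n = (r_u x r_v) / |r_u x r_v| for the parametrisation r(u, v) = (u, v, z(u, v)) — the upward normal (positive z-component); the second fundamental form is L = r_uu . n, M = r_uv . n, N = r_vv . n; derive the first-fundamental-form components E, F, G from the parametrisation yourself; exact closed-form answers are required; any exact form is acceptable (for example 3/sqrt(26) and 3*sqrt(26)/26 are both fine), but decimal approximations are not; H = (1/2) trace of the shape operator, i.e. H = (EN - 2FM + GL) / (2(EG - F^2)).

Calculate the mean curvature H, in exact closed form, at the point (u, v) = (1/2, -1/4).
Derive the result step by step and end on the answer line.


z_u = 1/4, z_v = -1/2, z_uu = 0, z_uv = -1, z_vv = 0
E = 17/16, F = -1/8, G = 5/4; answer radicand W^2 = 21/16
unnormalised second-form numerators: l = 0, m = -1, n = 0; L = l/sqrt(21/16), and similarly M = m/sqrt(W^2), N = n/sqrt(W^2)
H = (E*n - 2*F*m + G*l) / (2*(EG - F^2)*sqrt(W^2)); E*n - 2*F*m + G*l = -1/4, EG - F^2 = 21/16, so H = (-2/21)/sqrt(21/16)

Answer: H = -8*sqrt(21)/441


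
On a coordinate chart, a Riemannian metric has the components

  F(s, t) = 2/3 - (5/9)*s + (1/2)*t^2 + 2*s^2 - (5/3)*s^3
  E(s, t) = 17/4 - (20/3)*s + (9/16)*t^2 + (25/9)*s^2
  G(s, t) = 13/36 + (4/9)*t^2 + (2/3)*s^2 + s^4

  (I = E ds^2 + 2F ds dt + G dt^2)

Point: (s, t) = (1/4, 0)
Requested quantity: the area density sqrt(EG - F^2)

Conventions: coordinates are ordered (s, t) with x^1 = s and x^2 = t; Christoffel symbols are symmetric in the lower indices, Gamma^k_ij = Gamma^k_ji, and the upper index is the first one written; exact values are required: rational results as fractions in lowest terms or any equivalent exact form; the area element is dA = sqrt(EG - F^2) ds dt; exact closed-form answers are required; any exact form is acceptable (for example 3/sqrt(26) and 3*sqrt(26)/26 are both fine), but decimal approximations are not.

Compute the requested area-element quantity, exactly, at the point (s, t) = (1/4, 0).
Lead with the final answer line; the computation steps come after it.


Answer: sqrt(EG - F^2) = 7*sqrt(137)/96

E = 397/144, F = 361/576, G = 937/2304; EG - F^2 = 6713/9216


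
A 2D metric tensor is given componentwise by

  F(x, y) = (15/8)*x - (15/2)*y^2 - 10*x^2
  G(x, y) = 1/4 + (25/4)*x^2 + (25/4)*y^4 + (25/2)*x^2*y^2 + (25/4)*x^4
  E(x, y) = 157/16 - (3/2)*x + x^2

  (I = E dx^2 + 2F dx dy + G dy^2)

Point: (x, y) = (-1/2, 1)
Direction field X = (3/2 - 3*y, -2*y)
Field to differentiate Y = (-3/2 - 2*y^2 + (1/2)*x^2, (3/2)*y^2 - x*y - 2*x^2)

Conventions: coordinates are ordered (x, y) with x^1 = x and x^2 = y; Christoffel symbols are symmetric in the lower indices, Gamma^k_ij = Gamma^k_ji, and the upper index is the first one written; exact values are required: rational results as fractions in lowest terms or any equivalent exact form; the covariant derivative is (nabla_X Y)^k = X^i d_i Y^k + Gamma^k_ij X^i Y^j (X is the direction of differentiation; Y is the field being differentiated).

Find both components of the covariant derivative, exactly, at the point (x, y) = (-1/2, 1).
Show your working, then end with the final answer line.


E = 173/16, F = -175/16, G = 741/64 at the point
E_x = -5/2, E_y = 0, F_x = 95/8, F_y = -15, G_x = -175/8, G_y = 125/4
EG - F^2 = 5693/1024;  g^inv = (1024/5693) * [[741/64, 175/16], [175/16, 173/16]]
first-kind symbols [ij,l] = (1/2)(d_i g_jl + d_j g_il - d_l g_ij): [xx,x] = E_x/2 = -5/4, [xx,y] = F_x - E_y/2 = 95/8, [xy,x] = E_y/2 = 0, [xy,y] = G_x/2 = -175/16, [yy,x] = F_y - G_x/2 = -65/16, [yy,y] = G_y/2 = 125/8
Gamma^x_ij = (G*[ij,x] - F*[ij,y])/(EG - F^2), Gamma^y_ij = (E*[ij,y] - F*[ij,x])/(EG - F^2)
Gamma_xxx = 118180/5693, Gamma_xxy = -122500/5693, Gamma_xyy = 126835/5693, Gamma_yxx = 117480/5693, Gamma_yxy = -121100/5693, Gamma_yyy = 127500/5693
X = (-3/2, -2), Y = (-27/8, 3/2) at the point

Answer: (nabla_X Y)^x = -283655/5693, (nabla_X Y)^y = -381098/5693


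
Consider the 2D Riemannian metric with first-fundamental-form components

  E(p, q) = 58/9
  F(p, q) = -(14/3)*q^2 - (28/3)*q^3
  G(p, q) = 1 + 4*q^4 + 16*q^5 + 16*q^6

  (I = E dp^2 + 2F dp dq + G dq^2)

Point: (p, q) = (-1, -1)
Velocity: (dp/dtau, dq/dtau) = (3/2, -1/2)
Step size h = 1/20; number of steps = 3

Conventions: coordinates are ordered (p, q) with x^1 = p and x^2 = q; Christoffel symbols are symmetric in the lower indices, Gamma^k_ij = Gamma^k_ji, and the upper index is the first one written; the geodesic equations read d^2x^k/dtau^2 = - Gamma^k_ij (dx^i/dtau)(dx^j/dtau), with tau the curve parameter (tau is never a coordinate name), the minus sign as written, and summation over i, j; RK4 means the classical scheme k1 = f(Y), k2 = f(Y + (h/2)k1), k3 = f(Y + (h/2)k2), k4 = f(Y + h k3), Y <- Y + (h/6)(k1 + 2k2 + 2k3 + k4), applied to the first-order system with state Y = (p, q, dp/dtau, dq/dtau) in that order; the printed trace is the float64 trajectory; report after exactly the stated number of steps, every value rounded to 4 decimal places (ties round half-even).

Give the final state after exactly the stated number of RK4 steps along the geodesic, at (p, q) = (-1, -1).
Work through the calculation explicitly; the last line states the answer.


f(Y) = (dp/dtau, dq/dtau, -Gamma^p_ij Y'^i Y'^j, -Gamma^q_ij Y'^i Y'^j) with the Gammas evaluated at the stage position; h = 0.050000; intermediate values shown to 6 dp
step 0: p = -1.0000, q = -1.0000, dp/dtau = 1.5000, dq/dtau = -0.5000
step 1:
  k1: at (p, q) = (-1.000000, -1.000000), (dp/dtau, dq/dtau) = (1.500000, -0.500000); Gamma_ppp = 0.000000, Gamma_ppq = 0.000000, Gamma_pqq = -1.787234, Gamma_qpp = 0.000000, Gamma_qpq = 0.000000, Gamma_qqq = -1.531915; k1 = (1.500000, -0.500000, 0.446809, 0.382979)
  k2: at (p, q) = (-0.962500, -1.012500), (dp/dtau, dq/dtau) = (1.511170, -0.490426); Gamma_ppp = 0.000000, Gamma_ppq = 0.000000, Gamma_pqq = -1.772793, Gamma_qpp = 0.000000, Gamma_qpq = 0.000000, Gamma_qqq = -1.596706; k2 = (1.511170, -0.490426, 0.426387, 0.384035)
  k3: at (p, q) = (-0.962221, -1.012261), (dp/dtau, dq/dtau) = (1.510660, -0.490399); Gamma_ppp = 0.000000, Gamma_ppq = 0.000000, Gamma_pqq = -1.773103, Gamma_qpp = 0.000000, Gamma_qpq = 0.000000, Gamma_qqq = -1.595486; k3 = (1.510660, -0.490399, 0.426416, 0.383700)
  k4: at (p, q) = (-0.924467, -1.024520), (dp/dtau, dq/dtau) = (1.521321, -0.480815); Gamma_ppp = 0.000000, Gamma_ppq = 0.000000, Gamma_pqq = -1.755560, Gamma_qpp = 0.000000, Gamma_qpq = 0.000000, Gamma_qqq = -1.656921; k4 = (1.521321, -0.480815, 0.405856, 0.383052)
  Y <- Y + (h/6)(k1 + 2k2 + 2k3 + k4): p = -0.9245, q = -1.0245, dp/dtau = 1.5213, dq/dtau = -0.4808
step 2:
  k1: at (p, q) = (-0.924458, -1.024521), (dp/dtau, dq/dtau) = (1.521319, -0.480821); Gamma_ppp = 0.000000, Gamma_ppq = 0.000000, Gamma_pqq = -1.755560, Gamma_qpp = 0.000000, Gamma_qpq = 0.000000, Gamma_qqq = -1.656924; k1 = (1.521319, -0.480821, 0.405865, 0.383062)
  k2: at (p, q) = (-0.886426, -1.036541), (dp/dtau, dq/dtau) = (1.531466, -0.471244); Gamma_ppp = 0.000000, Gamma_ppq = 0.000000, Gamma_pqq = -1.735262, Gamma_qpp = 0.000000, Gamma_qpq = 0.000000, Gamma_qqq = -1.714843; k2 = (1.531466, -0.471244, 0.385352, 0.380817)
  k3: at (p, q) = (-0.886172, -1.036302), (dp/dtau, dq/dtau) = (1.530953, -0.471300); Gamma_ppp = 0.000000, Gamma_ppq = 0.000000, Gamma_pqq = -1.735695, Gamma_qpp = 0.000000, Gamma_qpq = 0.000000, Gamma_qqq = -1.713713; k3 = (1.530953, -0.471300, 0.385540, 0.380657)
  k4: at (p, q) = (-0.847911, -1.048086), (dp/dtau, dq/dtau) = (1.540596, -0.461788); Gamma_ppp = 0.000000, Gamma_ppq = 0.000000, Gamma_pqq = -1.713100, Gamma_qpp = 0.000000, Gamma_qpq = 0.000000, Gamma_qqq = -1.768104; k4 = (1.540596, -0.461788, 0.365315, 0.377045)
  Y <- Y + (h/6)(k1 + 2k2 + 2k3 + k4): p = -0.8479, q = -1.0481, dp/dtau = 1.5406, dq/dtau = -0.4618
step 3:
  k1: at (p, q) = (-0.847902, -1.048085), (dp/dtau, dq/dtau) = (1.540594, -0.461795); Gamma_ppp = 0.000000, Gamma_ppq = 0.000000, Gamma_pqq = -1.713102, Gamma_qpp = 0.000000, Gamma_qpq = 0.000000, Gamma_qqq = -1.768100; k1 = (1.540594, -0.461795, 0.365327, 0.377056)
  k2: at (p, q) = (-0.809387, -1.059630), (dp/dtau, dq/dtau) = (1.549727, -0.452369); Gamma_ppp = 0.000000, Gamma_ppq = 0.000000, Gamma_pqq = -1.688546, Gamma_qpp = 0.000000, Gamma_qpq = 0.000000, Gamma_qqq = -1.818883; k2 = (1.549727, -0.452369, 0.345540, 0.372212)
  k3: at (p, q) = (-0.809159, -1.059394), (dp/dtau, dq/dtau) = (1.549232, -0.452490); Gamma_ppp = 0.000000, Gamma_ppq = 0.000000, Gamma_pqq = -1.689070, Gamma_qpp = 0.000000, Gamma_qpq = 0.000000, Gamma_qqq = -1.817872; k3 = (1.549232, -0.452490, 0.345832, 0.372204)
  k4: at (p, q) = (-0.770441, -1.070709), (dp/dtau, dq/dtau) = (1.557885, -0.443185); Gamma_ppp = 0.000000, Gamma_ppq = 0.000000, Gamma_pqq = -1.662940, Gamma_qpp = 0.000000, Gamma_qpq = 0.000000, Gamma_qqq = -1.865167; k4 = (1.557885, -0.443185, 0.326623, 0.366343)
  Y <- Y + (h/6)(k1 + 2k2 + 2k3 + k4): p = -0.7704, q = -1.0707, dp/dtau = 1.5579, dq/dtau = -0.4432

Answer: p = -0.7704, q = -1.0707, dp/dtau = 1.5579, dq/dtau = -0.4432


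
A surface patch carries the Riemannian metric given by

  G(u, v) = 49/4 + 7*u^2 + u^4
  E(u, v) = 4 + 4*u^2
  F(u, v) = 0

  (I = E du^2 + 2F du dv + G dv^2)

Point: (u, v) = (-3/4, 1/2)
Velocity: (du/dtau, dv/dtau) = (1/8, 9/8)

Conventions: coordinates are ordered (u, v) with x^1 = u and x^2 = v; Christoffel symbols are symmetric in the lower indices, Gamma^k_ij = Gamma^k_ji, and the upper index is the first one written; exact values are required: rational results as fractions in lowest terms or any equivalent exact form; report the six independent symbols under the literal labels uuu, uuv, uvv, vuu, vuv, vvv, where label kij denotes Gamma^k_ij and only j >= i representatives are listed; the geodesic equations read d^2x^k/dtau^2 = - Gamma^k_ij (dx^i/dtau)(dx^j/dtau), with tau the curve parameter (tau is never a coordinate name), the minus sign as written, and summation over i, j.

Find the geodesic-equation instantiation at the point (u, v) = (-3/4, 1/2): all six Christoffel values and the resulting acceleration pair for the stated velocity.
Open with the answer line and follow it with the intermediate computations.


Answer: Gamma_uuu = -12/25, Gamma_uuv = 0, Gamma_uvv = 39/40, Gamma_vuu = 0, Gamma_vuv = -24/65, Gamma_vvv = 0; accelerations (d^2u/dtau^2, d^2v/dtau^2) = (-15699/12800, 27/260)

E = 25/4, F = 0, G = 4225/256 at the point
E_u = -6, E_v = 0, F_u = 0, F_v = 0, G_u = -195/16, G_v = 0
EG - F^2 = 105625/1024;  g^inv = (1024/105625) * [[4225/256, 0], [0, 25/4]]
first-kind symbols [ij,l] = (1/2)(d_i g_jl + d_j g_il - d_l g_ij): [uu,u] = E_u/2 = -3, [uu,v] = F_u - E_v/2 = 0, [uv,u] = E_v/2 = 0, [uv,v] = G_u/2 = -195/32, [vv,u] = F_v - G_u/2 = 195/32, [vv,v] = G_v/2 = 0
Gamma^u_ij = (G*[ij,u] - F*[ij,v])/(EG - F^2), Gamma^v_ij = (E*[ij,v] - F*[ij,u])/(EG - F^2)
Gamma_uuu = -12/25, Gamma_uuv = 0, Gamma_uvv = 39/40, Gamma_vuu = 0, Gamma_vuv = -24/65, Gamma_vvv = 0
d^2u/dtau^2 = -(Gamma_uuu*(1/8)^2 + 2*Gamma_uuv*(1/8)*(9/8) + Gamma_uvv*(9/8)^2) = -15699/12800
d^2v/dtau^2 = -(Gamma_vuu*(1/8)^2 + 2*Gamma_vuv*(1/8)*(9/8) + Gamma_vvv*(9/8)^2) = 27/260


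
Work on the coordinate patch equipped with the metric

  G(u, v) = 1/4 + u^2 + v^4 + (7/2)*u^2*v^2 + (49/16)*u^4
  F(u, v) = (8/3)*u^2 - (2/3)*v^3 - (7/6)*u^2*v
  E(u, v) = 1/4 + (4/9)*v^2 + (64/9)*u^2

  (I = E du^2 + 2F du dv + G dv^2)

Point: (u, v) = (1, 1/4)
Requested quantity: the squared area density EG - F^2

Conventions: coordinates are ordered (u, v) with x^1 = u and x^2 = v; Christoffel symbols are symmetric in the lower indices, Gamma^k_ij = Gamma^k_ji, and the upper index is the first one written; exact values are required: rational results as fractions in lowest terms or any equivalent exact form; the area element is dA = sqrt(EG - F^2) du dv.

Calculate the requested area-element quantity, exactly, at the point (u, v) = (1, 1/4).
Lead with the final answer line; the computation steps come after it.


Answer: EG - F^2 = 257297/9216

E = 133/18, F = 227/96, G = 1161/256; EG - F^2 = 257297/9216


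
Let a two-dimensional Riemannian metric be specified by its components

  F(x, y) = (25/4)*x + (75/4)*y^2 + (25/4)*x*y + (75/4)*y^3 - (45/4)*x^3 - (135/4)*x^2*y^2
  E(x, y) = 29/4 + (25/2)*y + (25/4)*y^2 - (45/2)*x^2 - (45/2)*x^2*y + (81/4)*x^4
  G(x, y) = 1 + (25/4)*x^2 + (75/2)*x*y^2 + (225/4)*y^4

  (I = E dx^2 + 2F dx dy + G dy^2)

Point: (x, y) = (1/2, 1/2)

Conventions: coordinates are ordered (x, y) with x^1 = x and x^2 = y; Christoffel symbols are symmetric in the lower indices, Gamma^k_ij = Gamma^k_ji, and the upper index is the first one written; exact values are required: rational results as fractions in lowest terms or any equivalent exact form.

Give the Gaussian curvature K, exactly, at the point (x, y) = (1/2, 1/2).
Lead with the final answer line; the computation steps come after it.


Answer: K = -8192/63845

E = 505/64, F = 525/64, G = 689/64, EG - F^2 = 565/32 at the point
E_x = -189/8, E_y = 105/8, F_x = -15/2, F_y = 55/2, G_x = 125/8, G_y = 375/8
E_yy = 25/2, F_xy = -55/2, G_xx = 25/2
By Brioschi, K is (det M1 - det M2) divided by (EG - F^2) squared.
M1 = [[-E_yy/2 + F_xy - G_xx/2, E_x/2, F_x - E_y/2], [F_y - G_x/2, E, F], [G_y/2, F, G]] = [[-40, -189/16, -225/16], [315/16, 505/64, 525/64], [375/16, 525/64, 689/64]]; det M1 = -18445/128
M2 = [[0, E_y/2, G_x/2], [E_y/2, E, F], [G_x/2, F, G]] = [[0, 105/16, 125/16], [105/16, 505/64, 525/64], [125/16, 525/64, 689/64]]; det M2 = -13325/128
det M1 - det M2 = -40; K = -40 / (565/32)^2 = -8192/63845


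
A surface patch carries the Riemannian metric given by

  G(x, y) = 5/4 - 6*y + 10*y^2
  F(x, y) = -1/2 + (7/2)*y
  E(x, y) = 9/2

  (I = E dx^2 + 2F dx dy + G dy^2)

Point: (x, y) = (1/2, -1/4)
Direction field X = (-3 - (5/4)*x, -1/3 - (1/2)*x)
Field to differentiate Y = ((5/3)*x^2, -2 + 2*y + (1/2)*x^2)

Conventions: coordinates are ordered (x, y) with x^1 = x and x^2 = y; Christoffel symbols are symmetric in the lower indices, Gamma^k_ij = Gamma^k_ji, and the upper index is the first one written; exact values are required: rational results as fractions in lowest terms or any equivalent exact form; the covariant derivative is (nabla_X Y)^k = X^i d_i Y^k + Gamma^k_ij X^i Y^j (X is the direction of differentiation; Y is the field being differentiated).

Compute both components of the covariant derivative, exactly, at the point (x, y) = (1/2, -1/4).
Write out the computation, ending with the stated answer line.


E = 9/2, F = -11/8, G = 27/8 at the point
E_x = 0, E_y = 0, F_x = 0, F_y = 7/2, G_x = 0, G_y = -11
EG - F^2 = 851/64;  g^inv = (64/851) * [[27/8, 11/8], [11/8, 9/2]]
first-kind symbols [ij,l] = (1/2)(d_i g_jl + d_j g_il - d_l g_ij): [xx,x] = E_x/2 = 0, [xx,y] = F_x - E_y/2 = 0, [xy,x] = E_y/2 = 0, [xy,y] = G_x/2 = 0, [yy,x] = F_y - G_x/2 = 7/2, [yy,y] = G_y/2 = -11/2
Gamma^x_ij = (G*[ij,x] - F*[ij,y])/(EG - F^2), Gamma^y_ij = (E*[ij,y] - F*[ij,x])/(EG - F^2)
Gamma_xxx = 0, Gamma_xxy = 0, Gamma_xyy = 272/851, Gamma_yxx = 0, Gamma_yxy = 0, Gamma_yyy = -1276/851
X = (-29/8, -7/12), Y = (5/12, -19/8) at the point

Answer: (nabla_X Y)^x = -38117/6808, (nabla_X Y)^y = -68849/13616


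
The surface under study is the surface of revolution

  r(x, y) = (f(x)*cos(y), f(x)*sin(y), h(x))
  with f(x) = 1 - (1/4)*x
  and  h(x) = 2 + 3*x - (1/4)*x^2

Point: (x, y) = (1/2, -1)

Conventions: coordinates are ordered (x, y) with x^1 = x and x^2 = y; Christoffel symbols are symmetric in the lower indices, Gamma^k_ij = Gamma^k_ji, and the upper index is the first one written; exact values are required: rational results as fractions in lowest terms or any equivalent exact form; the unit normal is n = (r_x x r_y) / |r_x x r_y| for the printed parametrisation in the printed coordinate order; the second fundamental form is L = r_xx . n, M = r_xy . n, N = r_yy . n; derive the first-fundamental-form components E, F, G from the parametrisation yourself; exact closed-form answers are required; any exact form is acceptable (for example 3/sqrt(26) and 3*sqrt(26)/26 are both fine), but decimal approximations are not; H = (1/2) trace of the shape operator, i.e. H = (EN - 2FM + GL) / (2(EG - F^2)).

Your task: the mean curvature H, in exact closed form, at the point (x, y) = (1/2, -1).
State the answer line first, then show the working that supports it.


Answer: H = 1349*sqrt(122)/26047

f = 7/8, f' = -1/4, f'' = 0, h' = 11/4, h'' = -1/2
E = 61/8, F = 0, G = 49/64; answer radicand W^2 = 61/8
unnormalised second-form numerators: l = 1/8, m = 0, n = 77/32; L = l/sqrt(61/8), and similarly M = m/sqrt(W^2), N = n/sqrt(W^2)
H = (E*n - 2*F*m + G*l) / (2*(EG - F^2)*sqrt(W^2)); E*n - 2*F*m + G*l = 9443/512, EG - F^2 = 2989/512, so H = (1349/854)/sqrt(61/8)


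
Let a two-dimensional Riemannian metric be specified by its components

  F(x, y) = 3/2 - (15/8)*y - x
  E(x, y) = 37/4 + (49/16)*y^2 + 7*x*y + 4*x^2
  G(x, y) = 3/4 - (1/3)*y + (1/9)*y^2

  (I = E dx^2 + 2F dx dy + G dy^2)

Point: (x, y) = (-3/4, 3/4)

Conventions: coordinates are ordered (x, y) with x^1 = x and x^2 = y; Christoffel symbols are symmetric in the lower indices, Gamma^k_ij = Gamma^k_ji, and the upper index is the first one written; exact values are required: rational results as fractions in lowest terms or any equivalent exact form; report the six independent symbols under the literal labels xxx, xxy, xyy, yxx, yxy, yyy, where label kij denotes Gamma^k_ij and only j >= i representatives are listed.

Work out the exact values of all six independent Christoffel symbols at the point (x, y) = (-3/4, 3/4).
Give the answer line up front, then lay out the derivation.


Answer: Gamma_xxx = 162/2053, Gamma_xxy = -84/2053, Gamma_xyy = -448/2053, Gamma_yxx = -97027/73908, Gamma_yxy = 126/2053, Gamma_yyy = 9932/55431

E = 2377/256, F = 27/32, G = 9/16 at the point
E_x = -3/4, E_y = -21/32, F_x = -1, F_y = -15/8, G_x = 0, G_y = -1/6
EG - F^2 = 18477/4096;  g^inv = (4096/18477) * [[9/16, -27/32], [-27/32, 2377/256]]
first-kind symbols [ij,l] = (1/2)(d_i g_jl + d_j g_il - d_l g_ij): [xx,x] = E_x/2 = -3/8, [xx,y] = F_x - E_y/2 = -43/64, [xy,x] = E_y/2 = -21/64, [xy,y] = G_x/2 = 0, [yy,x] = F_y - G_x/2 = -15/8, [yy,y] = G_y/2 = -1/12
Gamma^x_ij = (G*[ij,x] - F*[ij,y])/(EG - F^2), Gamma^y_ij = (E*[ij,y] - F*[ij,x])/(EG - F^2)


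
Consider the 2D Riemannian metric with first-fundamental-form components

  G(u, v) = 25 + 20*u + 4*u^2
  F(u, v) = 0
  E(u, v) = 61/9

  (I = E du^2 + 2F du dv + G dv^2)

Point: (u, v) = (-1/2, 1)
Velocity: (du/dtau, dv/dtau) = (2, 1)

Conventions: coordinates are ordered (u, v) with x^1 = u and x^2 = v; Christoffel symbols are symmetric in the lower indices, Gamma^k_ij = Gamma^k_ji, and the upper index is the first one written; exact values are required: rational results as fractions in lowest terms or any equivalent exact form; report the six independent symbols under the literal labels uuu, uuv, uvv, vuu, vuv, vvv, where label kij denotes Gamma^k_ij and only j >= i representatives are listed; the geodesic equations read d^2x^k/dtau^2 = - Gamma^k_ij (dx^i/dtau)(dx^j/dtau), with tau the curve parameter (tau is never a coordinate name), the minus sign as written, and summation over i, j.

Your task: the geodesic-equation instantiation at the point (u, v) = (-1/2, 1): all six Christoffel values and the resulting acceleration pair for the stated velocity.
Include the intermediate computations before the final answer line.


E = 61/9, F = 0, G = 16 at the point
E_u = 0, E_v = 0, F_u = 0, F_v = 0, G_u = 16, G_v = 0
EG - F^2 = 976/9;  g^inv = (9/976) * [[16, 0], [0, 61/9]]
first-kind symbols [ij,l] = (1/2)(d_i g_jl + d_j g_il - d_l g_ij): [uu,u] = E_u/2 = 0, [uu,v] = F_u - E_v/2 = 0, [uv,u] = E_v/2 = 0, [uv,v] = G_u/2 = 8, [vv,u] = F_v - G_u/2 = -8, [vv,v] = G_v/2 = 0
Gamma^u_ij = (G*[ij,u] - F*[ij,v])/(EG - F^2), Gamma^v_ij = (E*[ij,v] - F*[ij,u])/(EG - F^2)
Gamma_uuu = 0, Gamma_uuv = 0, Gamma_uvv = -72/61, Gamma_vuu = 0, Gamma_vuv = 1/2, Gamma_vvv = 0
d^2u/dtau^2 = -(Gamma_uuu*(2)^2 + 2*Gamma_uuv*(2)*(1) + Gamma_uvv*(1)^2) = 72/61
d^2v/dtau^2 = -(Gamma_vuu*(2)^2 + 2*Gamma_vuv*(2)*(1) + Gamma_vvv*(1)^2) = -2

Answer: Gamma_uuu = 0, Gamma_uuv = 0, Gamma_uvv = -72/61, Gamma_vuu = 0, Gamma_vuv = 1/2, Gamma_vvv = 0; accelerations (d^2u/dtau^2, d^2v/dtau^2) = (72/61, -2)


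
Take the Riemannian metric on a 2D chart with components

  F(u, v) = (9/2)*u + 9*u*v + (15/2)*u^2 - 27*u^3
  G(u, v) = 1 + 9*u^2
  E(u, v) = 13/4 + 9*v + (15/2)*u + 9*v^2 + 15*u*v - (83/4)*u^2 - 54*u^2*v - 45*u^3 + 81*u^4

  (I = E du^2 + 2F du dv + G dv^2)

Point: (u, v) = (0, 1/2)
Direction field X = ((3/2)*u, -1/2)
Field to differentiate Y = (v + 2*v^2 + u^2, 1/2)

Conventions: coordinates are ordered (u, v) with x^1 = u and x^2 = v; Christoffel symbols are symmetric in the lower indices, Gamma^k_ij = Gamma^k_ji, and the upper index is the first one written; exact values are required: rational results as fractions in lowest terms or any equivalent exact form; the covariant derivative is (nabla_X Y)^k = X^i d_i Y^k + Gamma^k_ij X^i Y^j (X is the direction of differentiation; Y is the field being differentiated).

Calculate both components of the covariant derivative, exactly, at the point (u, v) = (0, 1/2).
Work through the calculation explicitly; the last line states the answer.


E = 10, F = 0, G = 1 at the point
E_u = 15, E_v = 18, F_u = 9, F_v = 0, G_u = 0, G_v = 0
EG - F^2 = 10;  g^inv = (1/10) * [[1, 0], [0, 10]]
first-kind symbols [ij,l] = (1/2)(d_i g_jl + d_j g_il - d_l g_ij): [uu,u] = E_u/2 = 15/2, [uu,v] = F_u - E_v/2 = 0, [uv,u] = E_v/2 = 9, [uv,v] = G_u/2 = 0, [vv,u] = F_v - G_u/2 = 0, [vv,v] = G_v/2 = 0
Gamma^u_ij = (G*[ij,u] - F*[ij,v])/(EG - F^2), Gamma^v_ij = (E*[ij,v] - F*[ij,u])/(EG - F^2)
Gamma_uuu = 3/4, Gamma_uuv = 9/10, Gamma_uvv = 0, Gamma_vuu = 0, Gamma_vuv = 0, Gamma_vvv = 0
X = (0, -1/2), Y = (1, 1/2) at the point

Answer: (nabla_X Y)^u = -39/20, (nabla_X Y)^v = 0


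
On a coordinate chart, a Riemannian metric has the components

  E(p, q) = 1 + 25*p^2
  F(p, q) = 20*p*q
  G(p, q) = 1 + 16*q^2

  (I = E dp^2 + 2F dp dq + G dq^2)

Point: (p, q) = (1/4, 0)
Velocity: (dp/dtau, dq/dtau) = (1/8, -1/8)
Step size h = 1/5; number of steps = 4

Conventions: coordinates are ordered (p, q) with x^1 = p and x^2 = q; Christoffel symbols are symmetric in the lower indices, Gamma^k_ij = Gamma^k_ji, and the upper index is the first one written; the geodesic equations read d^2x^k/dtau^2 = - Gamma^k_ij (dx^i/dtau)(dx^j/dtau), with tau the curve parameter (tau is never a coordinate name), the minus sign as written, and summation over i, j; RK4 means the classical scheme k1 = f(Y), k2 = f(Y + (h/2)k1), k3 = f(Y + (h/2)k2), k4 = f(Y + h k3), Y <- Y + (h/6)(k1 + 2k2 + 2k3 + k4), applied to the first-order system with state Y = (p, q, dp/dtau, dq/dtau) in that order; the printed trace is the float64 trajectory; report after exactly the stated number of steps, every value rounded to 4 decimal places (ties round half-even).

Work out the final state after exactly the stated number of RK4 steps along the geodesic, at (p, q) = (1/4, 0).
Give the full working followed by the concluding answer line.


f(Y) = (dp/dtau, dq/dtau, -Gamma^p_ij Y'^i Y'^j, -Gamma^q_ij Y'^i Y'^j) with the Gammas evaluated at the stage position; h = 0.200000; intermediate values shown to 6 dp
step 0: p = 0.2500, q = 0.0000, dp/dtau = 0.1250, dq/dtau = -0.1250
step 1:
  k1: at (p, q) = (0.250000, 0.000000), (dp/dtau, dq/dtau) = (0.125000, -0.125000); Gamma_ppp = 2.439024, Gamma_ppq = 0.000000, Gamma_pqq = 1.951220, Gamma_qpp = 0.000000, Gamma_qpq = 0.000000, Gamma_qqq = 0.000000; k1 = (0.125000, -0.125000, -0.068598, 0.000000)
  k2: at (p, q) = (0.262500, -0.012500), (dp/dtau, dq/dtau) = (0.118140, -0.125000); Gamma_ppp = 2.408119, Gamma_ppq = 0.000000, Gamma_pqq = 1.926495, Gamma_qpp = -0.091738, Gamma_qpq = 0.000000, Gamma_qqq = -0.073390; k2 = (0.118140, -0.125000, -0.063712, 0.002427)
  k3: at (p, q) = (0.261814, -0.012500), (dp/dtau, dq/dtau) = (0.118629, -0.124757); Gamma_ppp = 2.409777, Gamma_ppq = 0.000000, Gamma_pqq = 1.927822, Gamma_qpp = -0.092042, Gamma_qpq = 0.000000, Gamma_qqq = -0.073633; k3 = (0.118629, -0.124757, -0.063918, 0.002441)
  k4: at (p, q) = (0.273726, -0.024951), (dp/dtau, dq/dtau) = (0.112216, -0.124512); Gamma_ppp = 2.373532, Gamma_ppq = 0.000000, Gamma_pqq = 1.898826, Gamma_qpp = -0.173087, Gamma_qpq = 0.000000, Gamma_qqq = -0.138470; k4 = (0.112216, -0.124512, -0.059327, 0.004326)
  Y <- Y + (h/6)(k1 + 2k2 + 2k3 + k4): p = 0.2737, q = -0.0250, dp/dtau = 0.1122, dq/dtau = -0.1245
step 2:
  k1: at (p, q) = (0.273692, -0.024968), (dp/dtau, dq/dtau) = (0.112227, -0.124531); Gamma_ppp = 2.373609, Gamma_ppq = 0.000000, Gamma_pqq = 1.898888, Gamma_qpp = -0.173226, Gamma_qpq = 0.000000, Gamma_qqq = -0.138581; k1 = (0.112227, -0.124531, -0.059343, 0.004331)
  k2: at (p, q) = (0.284915, -0.037421), (dp/dtau, dq/dtau) = (0.106293, -0.124098); Gamma_ppp = 2.333978, Gamma_ppq = 0.000000, Gamma_pqq = 1.867183, Gamma_qpp = -0.245236, Gamma_qpq = 0.000000, Gamma_qqq = -0.196189; k2 = (0.106293, -0.124098, -0.055125, 0.005792)
  k3: at (p, q) = (0.284321, -0.037377), (dp/dtau, dq/dtau) = (0.106715, -0.123952); Gamma_ppp = 2.335620, Gamma_ppq = 0.000000, Gamma_pqq = 1.868496, Gamma_qpp = -0.245636, Gamma_qpq = 0.000000, Gamma_qqq = -0.196509; k3 = (0.106715, -0.123952, -0.055306, 0.005816)
  k4: at (p, q) = (0.295035, -0.049758), (dp/dtau, dq/dtau) = (0.101166, -0.123368); Gamma_ppp = 2.293669, Gamma_ppq = 0.000000, Gamma_pqq = 1.834935, Gamma_qpp = -0.309464, Gamma_qpq = 0.000000, Gamma_qqq = -0.247571; k4 = (0.101166, -0.123368, -0.051402, 0.006935)
  Y <- Y + (h/6)(k1 + 2k2 + 2k3 + k4): p = 0.2950, q = -0.0498, dp/dtau = 0.1012, dq/dtau = -0.1234
step 3:
  k1: at (p, q) = (0.295005, -0.049768), (dp/dtau, dq/dtau) = (0.101174, -0.123382); Gamma_ppp = 2.293739, Gamma_ppq = 0.000000, Gamma_pqq = 1.834991, Gamma_qpp = -0.309564, Gamma_qpq = 0.000000, Gamma_qqq = -0.247651; k1 = (0.101174, -0.123382, -0.051413, 0.006939)
  k2: at (p, q) = (0.305123, -0.062106), (dp/dtau, dq/dtau) = (0.096032, -0.122688); Gamma_ppp = 2.250691, Gamma_ppq = 0.000000, Gamma_pqq = 1.800553, Gamma_qpp = -0.366491, Gamma_qpq = 0.000000, Gamma_qqq = -0.293192; k2 = (0.096032, -0.122688, -0.047859, 0.007793)
  k3: at (p, q) = (0.304609, -0.062036), (dp/dtau, dq/dtau) = (0.096388, -0.122602); Gamma_ppp = 2.252198, Gamma_ppq = 0.000000, Gamma_pqq = 1.801759, Gamma_qpp = -0.366944, Gamma_qpq = 0.000000, Gamma_qqq = -0.293556; k3 = (0.096388, -0.122602, -0.048007, 0.007822)
  k4: at (p, q) = (0.314283, -0.074288), (dp/dtau, dq/dtau) = (0.091572, -0.121817); Gamma_ppp = 2.208505, Gamma_ppq = 0.000000, Gamma_pqq = 1.766804, Gamma_qpp = -0.417625, Gamma_qpq = 0.000000, Gamma_qqq = -0.334100; k4 = (0.091572, -0.121817, -0.044738, 0.008460)
  Y <- Y + (h/6)(k1 + 2k2 + 2k3 + k4): p = 0.3143, q = -0.0743, dp/dtau = 0.0916, dq/dtau = -0.1218
step 4:
  k1: at (p, q) = (0.314258, -0.074294), (dp/dtau, dq/dtau) = (0.091578, -0.121828); Gamma_ppp = 2.208564, Gamma_ppq = 0.000000, Gamma_pqq = 1.766851, Gamma_qpp = -0.417700, Gamma_qpq = 0.000000, Gamma_qqq = -0.334160; k1 = (0.091578, -0.121828, -0.044746, 0.008463)
  k2: at (p, q) = (0.323416, -0.086476), (dp/dtau, dq/dtau) = (0.087103, -0.120981); Gamma_ppp = 2.164999, Gamma_ppq = 0.000000, Gamma_pqq = 1.731999, Gamma_qpp = -0.463109, Gamma_qpq = 0.000000, Gamma_qqq = -0.370487; k2 = (0.087103, -0.120981, -0.041776, 0.008936)
  k3: at (p, q) = (0.322969, -0.086392), (dp/dtau, dq/dtau) = (0.087400, -0.120934); Gamma_ppp = 2.166333, Gamma_ppq = 0.000000, Gamma_pqq = 1.733067, Gamma_qpp = -0.463582, Gamma_qpq = 0.000000, Gamma_qqq = -0.370866; k3 = (0.087400, -0.120934, -0.041894, 0.008965)
  k4: at (p, q) = (0.331738, -0.098480), (dp/dtau, dq/dtau) = (0.083199, -0.120034); Gamma_ppp = 2.123027, Gamma_ppq = 0.000000, Gamma_pqq = 1.698421, Gamma_qpp = -0.504196, Gamma_qpq = 0.000000, Gamma_qqq = -0.403357; k4 = (0.083199, -0.120034, -0.039167, 0.009302)
  Y <- Y + (h/6)(k1 + 2k2 + 2k3 + k4): p = 0.3317, q = -0.0985, dp/dtau = 0.0832, dq/dtau = -0.1200

Answer: p = 0.3317, q = -0.0985, dp/dtau = 0.0832, dq/dtau = -0.1200


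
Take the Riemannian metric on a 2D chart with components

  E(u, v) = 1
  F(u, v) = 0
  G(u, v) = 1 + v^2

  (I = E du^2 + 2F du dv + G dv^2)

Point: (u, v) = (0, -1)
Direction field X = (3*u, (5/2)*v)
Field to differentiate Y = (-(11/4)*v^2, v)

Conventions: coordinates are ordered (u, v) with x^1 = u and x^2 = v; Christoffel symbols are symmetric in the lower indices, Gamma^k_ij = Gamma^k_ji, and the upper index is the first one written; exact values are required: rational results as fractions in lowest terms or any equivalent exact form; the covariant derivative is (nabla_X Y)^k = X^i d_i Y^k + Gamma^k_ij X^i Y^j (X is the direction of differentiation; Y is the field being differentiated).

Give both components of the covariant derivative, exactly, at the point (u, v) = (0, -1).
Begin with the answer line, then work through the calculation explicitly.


Answer: (nabla_X Y)^u = -55/4, (nabla_X Y)^v = -15/4

E = 1, F = 0, G = 2 at the point
E_u = 0, E_v = 0, F_u = 0, F_v = 0, G_u = 0, G_v = -2
EG - F^2 = 2;  g^inv = (1/2) * [[2, 0], [0, 1]]
first-kind symbols [ij,l] = (1/2)(d_i g_jl + d_j g_il - d_l g_ij): [uu,u] = E_u/2 = 0, [uu,v] = F_u - E_v/2 = 0, [uv,u] = E_v/2 = 0, [uv,v] = G_u/2 = 0, [vv,u] = F_v - G_u/2 = 0, [vv,v] = G_v/2 = -1
Gamma^u_ij = (G*[ij,u] - F*[ij,v])/(EG - F^2), Gamma^v_ij = (E*[ij,v] - F*[ij,u])/(EG - F^2)
Gamma_uuu = 0, Gamma_uuv = 0, Gamma_uvv = 0, Gamma_vuu = 0, Gamma_vuv = 0, Gamma_vvv = -1/2
X = (0, -5/2), Y = (-11/4, -1) at the point
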